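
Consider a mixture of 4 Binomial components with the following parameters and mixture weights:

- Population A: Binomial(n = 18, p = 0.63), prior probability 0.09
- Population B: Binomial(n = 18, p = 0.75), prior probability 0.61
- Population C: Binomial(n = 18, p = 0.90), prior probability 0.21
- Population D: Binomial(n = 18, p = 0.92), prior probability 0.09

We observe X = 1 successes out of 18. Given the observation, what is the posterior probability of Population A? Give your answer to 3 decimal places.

0.990

Posterior ∝ prior × likelihood, so P(k | x) ∝ π_k f_k(x); normalise over all components.
Component likelihoods at x = 1 successes out of 18:
  L_A = 5.17657e-07
  L_B = 7.85803e-10
  L_C = 1.62e-16
  L_D = 3.72898e-18
Multiply by the mixture weights:
  π_A·L_A = 0.09 × 5.17657e-07 = 4.65892e-08
  π_B·L_B = 0.61 × 7.85803e-10 = 4.7934e-10
  π_C·L_C = 0.21 × 1.62e-16 = 3.402e-17
  π_D·L_D = 0.09 × 3.72898e-18 = 3.35608e-19
Normaliser: 4.65892e-08 + 4.7934e-10 + 3.402e-17 + 3.35608e-19 = 4.70685e-08
P(Population A | x) = 4.65892e-08 / 4.70685e-08 ≈ 0.990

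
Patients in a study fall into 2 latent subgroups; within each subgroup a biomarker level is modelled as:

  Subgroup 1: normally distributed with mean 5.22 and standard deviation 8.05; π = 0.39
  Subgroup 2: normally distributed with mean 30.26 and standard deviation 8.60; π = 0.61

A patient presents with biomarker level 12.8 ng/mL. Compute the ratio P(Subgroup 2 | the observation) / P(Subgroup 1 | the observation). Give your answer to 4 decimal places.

Posterior odds = (π_i f_i(x)) / (π_j f_j(x)); the normalising sum cancels.
Component likelihoods at x = 12.8 ng/mL:
  f_1 = 0.0318114
  f_2 = 0.00590697
Odds = (0.61/0.39) × (0.00590697/0.0318114) = 1.5641 × 0.185687 ≈ 0.2904

0.2904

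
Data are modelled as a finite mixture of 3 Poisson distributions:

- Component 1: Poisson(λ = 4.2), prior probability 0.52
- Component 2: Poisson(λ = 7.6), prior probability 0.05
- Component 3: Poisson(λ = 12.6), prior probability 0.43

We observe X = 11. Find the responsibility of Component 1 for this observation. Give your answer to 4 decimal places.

Posterior ∝ prior × likelihood, so P(k | x) ∝ π_k f_k(x); normalise over all components.
Evaluate each component's likelihood at the observed value:
  L_1 = e^(−4.2)·4.2^11/11! = 0.00269494
  L_2 = e^(−7.6)·7.6^11/11! = 0.061257
  L_3 = e^(−12.6)·12.6^11/11! = 0.107352
Prior × likelihood for each component:
  π_1·L_1 = 0.52 × 0.00269494 = 0.00140137
  π_2·L_2 = 0.05 × 0.061257 = 0.00306285
  π_3·L_3 = 0.43 × 0.107352 = 0.0461613
Normaliser: 0.00140137 + 0.00306285 + 0.0461613 = 0.0506255
P(Component 1 | x) ≈ 0.0277

0.0277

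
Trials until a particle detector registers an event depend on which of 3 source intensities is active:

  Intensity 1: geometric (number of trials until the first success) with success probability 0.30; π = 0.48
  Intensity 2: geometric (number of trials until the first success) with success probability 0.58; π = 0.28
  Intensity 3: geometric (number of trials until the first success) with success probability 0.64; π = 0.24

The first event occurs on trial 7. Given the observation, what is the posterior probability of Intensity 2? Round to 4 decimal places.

Apply Bayes' rule: the posterior for each component is proportional to its prior times its likelihood at x.
Geometric probabilities:
  p_1 = 0.0352947
  p_2 = 0.00318364
  p_3 = 0.00139314
Multiply by the mixture weights:
  P(Z=1)·p_1 = 0.48 × 0.0352947 = 0.0169415
  P(Z=2)·p_2 = 0.28 × 0.00318364 = 0.000891419
  P(Z=3)·p_3 = 0.24 × 0.00139314 = 0.000334354
Evidence: 0.0169415 + 0.000891419 + 0.000334354 = 0.0181672
P(Intensity 2 | data) = 0.000891419 / 0.0181672 ≈ 0.0491

0.0491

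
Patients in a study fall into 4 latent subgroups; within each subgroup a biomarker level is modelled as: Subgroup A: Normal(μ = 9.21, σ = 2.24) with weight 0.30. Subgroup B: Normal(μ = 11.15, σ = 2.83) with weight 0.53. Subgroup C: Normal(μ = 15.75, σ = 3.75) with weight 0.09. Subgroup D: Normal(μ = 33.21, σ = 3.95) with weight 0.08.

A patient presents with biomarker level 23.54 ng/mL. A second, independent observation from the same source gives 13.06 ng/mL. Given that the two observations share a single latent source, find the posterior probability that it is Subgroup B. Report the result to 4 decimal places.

0.0063

Apply Bayes' rule: the posterior for each component is proportional to its prior times its likelihood at x.
Since both observations come from the same component, the likelihood for component k is f_k(x₁)·f_k(x₂).
  f_A = [(1/(2.24·√(2π)))·exp(−(23.54−9.21)²/(2·2.24²)) = 0.178099·exp(-20.46286) = 2.31076e-10] × [0.0406618] = 9.39597e-12
  f_B = [(1/(2.83·√(2π)))·exp(−(23.54−11.15)²/(2·2.83²)) = 0.140969·exp(-9.58384) = 9.70315e-06] × [0.112257] = 1.08924e-06
  f_C = [(1/(3.75·√(2π)))·exp(−(23.54−15.75)²/(2·3.75²)) = 0.106385·exp(-2.15766) = 0.0122976] × [0.0822511] = 0.00101149
  f_D = [(1/(3.95·√(2π)))·exp(−(23.54−33.21)²/(2·3.95²)) = 0.100998·exp(-2.99660) = 0.00504552] × [2.25688e-07] = 1.13872e-09
Prior × likelihood for each component:
  π_A·f_A = 0.30 × 9.39597e-12 = 2.81879e-12
  π_B·f_B = 0.53 × 1.08924e-06 = 5.77299e-07
  π_C·f_C = 0.09 × 0.00101149 = 9.10342e-05
  π_D·f_D = 0.08 × 1.13872e-09 = 9.10973e-11
Normaliser: 2.81879e-12 + 5.77299e-07 + 9.10342e-05 + 9.10973e-11 = 9.16116e-05
So the posterior for Subgroup B is 5.77299e-07 / 9.16116e-05 ≈ 0.0063.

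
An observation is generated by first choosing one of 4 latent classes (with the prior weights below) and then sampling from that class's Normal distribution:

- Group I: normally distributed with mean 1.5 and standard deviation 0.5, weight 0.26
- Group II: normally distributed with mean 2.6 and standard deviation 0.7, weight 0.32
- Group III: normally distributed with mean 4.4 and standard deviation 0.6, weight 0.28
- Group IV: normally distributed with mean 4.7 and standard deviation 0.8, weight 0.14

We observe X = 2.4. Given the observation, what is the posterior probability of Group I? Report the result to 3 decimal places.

By Bayes' theorem, P(k | x) = P(Z=k) f_k(x) / Σ_j P(Z=j) f_j(x).
Normal densities:
  p_I = 0.1579
  p_II = 0.547124
  p_III = 0.00257046
  p_IV = 0.00799765
Weight by the priors:
  P(Z=I)·p_I = 0.26 × 0.1579 = 0.0410541
  P(Z=II)·p_II = 0.32 × 0.547124 = 0.17508
  P(Z=III)·p_III = 0.28 × 0.00257046 = 0.00071973
  P(Z=IV)·p_IV = 0.14 × 0.00799765 = 0.00111967
Marginal: 0.0410541 + 0.17508 + 0.00071973 + 0.00111967 = 0.217973
P(Group I | the observation) ≈ 0.188

0.188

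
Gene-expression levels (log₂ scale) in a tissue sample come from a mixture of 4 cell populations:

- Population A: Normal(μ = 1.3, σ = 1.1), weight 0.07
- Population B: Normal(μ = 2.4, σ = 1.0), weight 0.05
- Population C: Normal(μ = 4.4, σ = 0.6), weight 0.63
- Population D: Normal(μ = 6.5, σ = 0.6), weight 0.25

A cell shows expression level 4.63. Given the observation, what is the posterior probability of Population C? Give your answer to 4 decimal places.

0.9918

P(component k | x) = π_k·f_k(x) / marginal(x), where marginal(x) = Σ_j π_j·f_j(x).
Normal densities:
  p_A = 0.00371106
  p_B = 0.0331939
  p_C = 0.617803
  p_D = 0.00516981
Prior × likelihood for each component:
  π_A·p_A = 0.07 × 0.00371106 = 0.000259774
  π_B·p_B = 0.05 × 0.0331939 = 0.0016597
  π_C·p_C = 0.63 × 0.617803 = 0.389216
  π_D·p_D = 0.25 × 0.00516981 = 0.00129245
Normaliser: 0.000259774 + 0.0016597 + 0.389216 + 0.00129245 = 0.392428
P(Population C | 4.63) = 0.389216 / 0.392428 ≈ 0.9918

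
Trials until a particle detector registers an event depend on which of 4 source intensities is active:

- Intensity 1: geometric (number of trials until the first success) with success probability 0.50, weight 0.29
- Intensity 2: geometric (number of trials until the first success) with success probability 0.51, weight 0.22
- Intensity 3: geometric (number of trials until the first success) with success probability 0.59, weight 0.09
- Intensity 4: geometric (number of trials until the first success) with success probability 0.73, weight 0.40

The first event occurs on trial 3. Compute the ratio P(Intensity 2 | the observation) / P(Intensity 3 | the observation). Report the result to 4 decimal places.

Since P(k|x) ∝ P(Z=k) f_k(x), the posterior odds are P(Z=i) f_i(x) / (P(Z=j) f_j(x)).
Geometric probabilities:
  L_1 = 0.125
  L_2 = 0.122451
  L_3 = 0.099179
  L_4 = 0.053217
Posterior odds = (P(Z=2)·L_2) / (P(Z=3)·L_3) = (0.22·0.122451) / (0.09·0.099179) = 0.0269392 / 0.00892611 ≈ 3.0180

3.0180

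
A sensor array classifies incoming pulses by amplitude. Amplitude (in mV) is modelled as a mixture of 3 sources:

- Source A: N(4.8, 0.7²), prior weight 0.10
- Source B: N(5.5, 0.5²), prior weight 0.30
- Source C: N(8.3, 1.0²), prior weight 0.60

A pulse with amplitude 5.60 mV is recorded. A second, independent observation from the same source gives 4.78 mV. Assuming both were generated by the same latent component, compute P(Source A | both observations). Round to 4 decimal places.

0.2029

By Bayes' theorem, P(k | x) = P(Z=k) f_k(x) / Σ_j P(Z=j) f_j(x).
Since both observations come from the same component, the likelihood for component k is f_k(x₁)·f_k(x₂).
  f_A = [0.296614] × [0.569685] = 0.168976
  f_B = [0.782085] × [0.28292] = 0.221268
  f_C = [0.0104209] × [0.000813521] = 8.47765e-06
Weight by the priors:
  P(Z=A)·f_A = 0.10 × 0.168976 = 0.0168976
  P(Z=B)·f_B = 0.30 × 0.221268 = 0.0663803
  P(Z=C)·f_C = 0.60 × 8.47765e-06 = 5.08659e-06
Denominator: 0.0168976 + 0.0663803 + 5.08659e-06 = 0.083283
So the posterior for Source A is 0.0168976 / 0.083283 ≈ 0.2029.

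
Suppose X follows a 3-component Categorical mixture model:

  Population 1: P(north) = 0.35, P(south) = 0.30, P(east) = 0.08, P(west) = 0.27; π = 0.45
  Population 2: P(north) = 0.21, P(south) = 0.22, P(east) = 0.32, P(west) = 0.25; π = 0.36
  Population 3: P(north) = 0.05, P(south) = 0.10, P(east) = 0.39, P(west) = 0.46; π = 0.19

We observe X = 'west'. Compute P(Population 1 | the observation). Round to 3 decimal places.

The responsibility of component k is π_k f_k(x) divided by Σ_j π_j f_j(x).
Component likelihoods at x = 'west':
  L_1 = P(west | comp) = 0.27
  L_2 = P(west | comp) = 0.25
  L_3 = P(west | comp) = 0.46
Multiply by the mixture weights:
  π_1·L_1 = 0.45 × 0.27 = 0.1215
  π_2·L_2 = 0.36 × 0.25 = 0.09
  π_3·L_3 = 0.19 × 0.46 = 0.0874
Denominator: 0.1215 + 0.09 + 0.0874 = 0.2989
Responsibility of Population 1: 0.1215 / 0.2989 ≈ 0.406

0.406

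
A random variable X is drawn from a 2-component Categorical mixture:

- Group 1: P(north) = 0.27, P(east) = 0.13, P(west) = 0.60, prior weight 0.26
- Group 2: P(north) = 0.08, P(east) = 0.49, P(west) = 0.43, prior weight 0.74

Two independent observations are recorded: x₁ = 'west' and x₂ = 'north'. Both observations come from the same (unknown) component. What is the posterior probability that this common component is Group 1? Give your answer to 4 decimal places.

The responsibility of component k is π_k f_k(x) divided by Σ_j π_j f_j(x).
Since both observations come from the same component, the likelihood for component k is f_k(x₁)·f_k(x₂).
  L_1 = [P(west | comp) = 0.60] × [0.27] = 0.162
  L_2 = [P(west | comp) = 0.43] × [0.08] = 0.0344
Unnormalised posteriors:
  π_1·L_1 = 0.26 × 0.162 = 0.04212
  π_2·L_2 = 0.74 × 0.0344 = 0.025456
Denominator: 0.04212 + 0.025456 = 0.067576
So the posterior for Group 1 is 0.04212 / 0.067576 ≈ 0.6233.

0.6233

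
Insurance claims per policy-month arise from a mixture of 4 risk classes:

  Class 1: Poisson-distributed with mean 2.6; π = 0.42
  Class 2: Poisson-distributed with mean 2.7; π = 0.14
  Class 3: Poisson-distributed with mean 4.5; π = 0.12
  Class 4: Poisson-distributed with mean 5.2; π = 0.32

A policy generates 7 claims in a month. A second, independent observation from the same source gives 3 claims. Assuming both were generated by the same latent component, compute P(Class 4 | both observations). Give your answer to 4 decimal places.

Posterior ∝ prior × likelihood, so P(k | x) ∝ π_k f_k(x); normalise over all components.
Since both observations come from the same component, the likelihood for component k is f_k(x₁)·f_k(x₂).
  f_1 = [e^(−2.6)·2.6^7/7! = 0.0118363] × [0.217572] = 0.00257526
  f_2 = [e^(−2.7)·2.7^7/7! = 0.0139483] × [0.220468] = 0.00307515
  f_3 = [e^(−4.5)·4.5^7/7! = 0.0823629] × [0.168718] = 0.0138961
  f_4 = [e^(−5.2)·5.2^7/7! = 0.112528] × [0.129279] = 0.0145475
Prior × likelihood for each component:
  π_1·f_1 = 0.42 × 0.00257526 = 0.00108161
  π_2·f_2 = 0.14 × 0.00307515 = 0.00043052
  π_3·f_3 = 0.12 × 0.0138961 = 0.00166753
  π_4·f_4 = 0.32 × 0.0145475 = 0.00465521
Evidence: 0.00108161 + 0.00043052 + 0.00166753 + 0.00465521 = 0.00783487
P(Class 4 | x) = 0.00465521 / 0.00783487 ≈ 0.5942

0.5942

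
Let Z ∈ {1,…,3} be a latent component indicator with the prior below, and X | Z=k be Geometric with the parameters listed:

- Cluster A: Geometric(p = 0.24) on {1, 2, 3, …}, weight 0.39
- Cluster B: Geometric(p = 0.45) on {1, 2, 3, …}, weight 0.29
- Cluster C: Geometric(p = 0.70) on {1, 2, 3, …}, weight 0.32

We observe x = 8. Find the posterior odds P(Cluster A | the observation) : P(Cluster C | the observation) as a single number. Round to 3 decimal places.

The posterior odds equal the prior odds times the likelihood ratio: (π_i/π_j)·(f_i(x)/f_j(x)).
Evaluate each component's likelihood at the observed value:
  L_A = 0.24·(1−0.24)^7 = 0.24·0.146452 = 0.0351485
  L_B = 0.45·(1−0.45)^7 = 0.45·0.0152244 = 0.00685096
  L_C = 0.70·(1−0.70)^7 = 0.70·0.0002187 = 0.00015309
0.0137079 / 4.89888e-05 ≈ 279.817

279.817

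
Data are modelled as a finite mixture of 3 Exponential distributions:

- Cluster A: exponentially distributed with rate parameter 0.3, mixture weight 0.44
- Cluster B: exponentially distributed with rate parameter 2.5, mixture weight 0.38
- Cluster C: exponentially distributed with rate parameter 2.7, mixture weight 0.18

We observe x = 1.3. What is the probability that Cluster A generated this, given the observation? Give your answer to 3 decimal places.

0.635

Posterior ∝ prior × likelihood, so P(k | x) ∝ π_k f_k(x); normalise over all components.
Component likelihoods at x = 1.3:
  L_A = 0.3·e^(−0.3·1.3) = 0.3·e^(−0.3900) = 0.203117
  L_B = 2.5·e^(−2.5·1.3) = 2.5·e^(−3.2500) = 0.0969355
  L_C = 2.7·e^(−2.7·1.3) = 2.7·e^(−3.5100) = 0.0807217
Prior × likelihood for each component:
  π_A·L_A = 0.44 × 0.203117 = 0.0893715
  π_B·L_B = 0.38 × 0.0969355 = 0.0368355
  π_C·L_C = 0.18 × 0.0807217 = 0.0145299
Normaliser: 0.0893715 + 0.0368355 + 0.0145299 = 0.140737
So the posterior for Cluster A is 0.0893715 / 0.140737 ≈ 0.635.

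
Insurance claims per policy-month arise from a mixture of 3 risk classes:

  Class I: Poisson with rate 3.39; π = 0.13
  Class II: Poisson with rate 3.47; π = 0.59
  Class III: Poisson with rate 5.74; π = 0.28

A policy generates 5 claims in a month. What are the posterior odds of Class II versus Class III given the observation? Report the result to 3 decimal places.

1.647

The posterior odds equal the prior odds times the likelihood ratio: (π_i/π_j)·(f_i(x)/f_j(x)).
Poisson probabilities:
  f_I = 0.125765
  f_II = 0.130456
  f_III = 0.166928
Odds = (0.59/0.28) × (0.130456/0.166928) = 2.10714 × 0.781513 ≈ 1.647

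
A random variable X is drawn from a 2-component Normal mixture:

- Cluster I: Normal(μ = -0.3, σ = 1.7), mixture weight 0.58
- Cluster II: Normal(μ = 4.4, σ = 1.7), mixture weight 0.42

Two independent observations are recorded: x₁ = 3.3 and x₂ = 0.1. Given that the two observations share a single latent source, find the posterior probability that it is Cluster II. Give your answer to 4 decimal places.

0.1883

By Bayes' theorem, P(k | x) = w_k f_k(x) / Σ_j w_j f_j(x).
Since both observations come from the same component, the likelihood for component k is f_k(x₁)·f_k(x₂).
  f_I = [0.0249276] × [0.228265] = 0.00569009
  f_II = [0.190346] × [0.00957568] = 0.0018227
Prior × likelihood for each component:
  w_I·f_I = 0.58 × 0.00569009 = 0.00330025
  w_II·f_II = 0.42 × 0.0018227 = 0.000765533
Denominator: 0.00330025 + 0.000765533 = 0.00406578
So the posterior for Cluster II is 0.000765533 / 0.00406578 ≈ 0.1883.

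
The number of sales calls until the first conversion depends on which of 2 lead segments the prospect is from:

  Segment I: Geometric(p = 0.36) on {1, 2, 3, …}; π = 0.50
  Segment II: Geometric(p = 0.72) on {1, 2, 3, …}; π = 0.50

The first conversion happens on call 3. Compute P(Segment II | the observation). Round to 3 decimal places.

0.277

P(component k | x) = w_k·f_k(x) / marginal(x), where marginal(x) = Σ_j w_j·f_j(x).
Evaluate each component's likelihood at the observed value:
  p_I = 0.147456
  p_II = 0.056448
Prior × likelihood for each component:
  w_I·p_I = 0.50 × 0.147456 = 0.073728
  w_II·p_II = 0.50 × 0.056448 = 0.028224
Normaliser: 0.073728 + 0.028224 = 0.101952
P(Segment II | the observation) = 0.028224 / 0.101952 ≈ 0.277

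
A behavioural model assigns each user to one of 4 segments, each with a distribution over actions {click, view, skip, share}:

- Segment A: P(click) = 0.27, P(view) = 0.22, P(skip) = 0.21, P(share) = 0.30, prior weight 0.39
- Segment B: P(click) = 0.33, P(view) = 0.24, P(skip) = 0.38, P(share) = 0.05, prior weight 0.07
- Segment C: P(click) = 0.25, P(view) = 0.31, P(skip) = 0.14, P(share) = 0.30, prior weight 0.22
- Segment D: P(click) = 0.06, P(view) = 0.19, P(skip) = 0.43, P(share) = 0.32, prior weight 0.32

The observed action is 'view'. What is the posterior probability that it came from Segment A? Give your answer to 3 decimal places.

0.370

P(component k | x) = P(Z=k)·f_k(x) / marginal(x), where marginal(x) = Σ_j P(Z=j)·f_j(x).
Evaluate each component's likelihood at the observed value:
  f_A = P(view | comp) = 0.22
  f_B = P(view | comp) = 0.24
  f_C = P(view | comp) = 0.31
  f_D = P(view | comp) = 0.19
Multiply by the mixture weights:
  P(Z=A)·f_A = 0.39 × 0.22 = 0.0858
  P(Z=B)·f_B = 0.07 × 0.24 = 0.0168
  P(Z=C)·f_C = 0.22 × 0.31 = 0.0682
  P(Z=D)·f_D = 0.32 × 0.19 = 0.0608
Marginal: 0.0858 + 0.0168 + 0.0682 + 0.0608 = 0.2316
P(Segment A | 'view') ≈ 0.370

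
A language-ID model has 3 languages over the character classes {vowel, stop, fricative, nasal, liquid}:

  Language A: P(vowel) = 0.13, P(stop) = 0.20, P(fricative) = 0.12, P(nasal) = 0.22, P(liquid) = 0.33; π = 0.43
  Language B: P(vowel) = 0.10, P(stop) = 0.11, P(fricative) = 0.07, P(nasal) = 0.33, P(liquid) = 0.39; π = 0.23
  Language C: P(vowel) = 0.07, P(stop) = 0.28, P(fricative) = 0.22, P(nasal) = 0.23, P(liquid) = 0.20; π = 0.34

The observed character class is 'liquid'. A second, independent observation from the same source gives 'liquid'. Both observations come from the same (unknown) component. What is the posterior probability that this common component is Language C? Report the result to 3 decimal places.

By Bayes' theorem, P(k | x) = P(Z=k) f_k(x) / Σ_j P(Z=j) f_j(x).
Since both observations come from the same component, the likelihood for component k is f_k(x₁)·f_k(x₂).
  f_A = [0.33] × [0.33] = 0.1089
  f_B = [0.39] × [0.39] = 0.1521
  f_C = [0.2] × [0.2] = 0.04
Multiply by the mixture weights:
  P(Z=A)·f_A = 0.43 × 0.1089 = 0.046827
  P(Z=B)·f_B = 0.23 × 0.1521 = 0.034983
  P(Z=C)·f_C = 0.34 × 0.04 = 0.0136
Sum: 0.046827 + 0.034983 + 0.0136 = 0.09541
P(Language C | x₁, x₂) ≈ 0.143

0.143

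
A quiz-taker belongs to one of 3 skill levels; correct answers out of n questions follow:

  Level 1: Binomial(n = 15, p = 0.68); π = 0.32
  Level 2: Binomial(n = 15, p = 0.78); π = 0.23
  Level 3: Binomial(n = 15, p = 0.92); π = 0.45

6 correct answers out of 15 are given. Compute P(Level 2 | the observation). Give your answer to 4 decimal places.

Apply Bayes' rule: the posterior for each component is proportional to its prior times its likelihood at x.
Binomial probabilities:
  f_1 = 0.0174103
  f_2 = 0.00136074
  f_3 = 4.07325e-07
Weight by the priors:
  P(Z=1)·f_1 = 0.32 × 0.0174103 = 0.00557131
  P(Z=2)·f_2 = 0.23 × 0.00136074 = 0.000312971
  P(Z=3)·f_3 = 0.45 × 4.07325e-07 = 1.83296e-07
Normaliser: 0.00557131 + 0.000312971 + 1.83296e-07 = 0.00588446
P(Level 2 | 6 correct answers out of 15) = 0.000312971 / 0.00588446 ≈ 0.0532

0.0532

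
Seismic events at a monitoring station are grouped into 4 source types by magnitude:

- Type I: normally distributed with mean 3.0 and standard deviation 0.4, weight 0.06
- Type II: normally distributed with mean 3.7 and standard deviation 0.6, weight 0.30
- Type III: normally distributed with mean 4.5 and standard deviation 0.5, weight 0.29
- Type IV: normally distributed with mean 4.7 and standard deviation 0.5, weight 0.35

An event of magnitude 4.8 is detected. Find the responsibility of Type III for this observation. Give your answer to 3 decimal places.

0.383

The responsibility of component k is π_k f_k(x) divided by Σ_j π_j f_j(x).
Component likelihoods at x = 4.8:
  f_I = (1/(0.4·√(2π)))·exp(−(4.8−3.0)²/(2·0.4²)) = 0.997356·exp(-10.12500) = 3.99594e-05
  f_II = (1/(0.6·√(2π)))·exp(−(4.8−3.7)²/(2·0.6²)) = 0.664904·exp(-1.68056) = 0.123852
  f_III = (1/(0.5·√(2π)))·exp(−(4.8−4.5)²/(2·0.5²)) = 0.797885·exp(-0.18000) = 0.666449
  f_IV = (1/(0.5·√(2π)))·exp(−(4.8−4.7)²/(2·0.5²)) = 0.797885·exp(-0.02000) = 0.782085
Prior × likelihood for each component:
  π_I·f_I = 0.06 × 3.99594e-05 = 2.39756e-06
  π_II·f_II = 0.30 × 0.123852 = 0.0371556
  π_III·f_III = 0.29 × 0.666449 = 0.19327
  π_IV·f_IV = 0.35 × 0.782085 = 0.27373
Marginal: 2.39756e-06 + 0.0371556 + 0.19327 + 0.27373 = 0.504158
So the posterior for Type III is 0.19327 / 0.504158 ≈ 0.383.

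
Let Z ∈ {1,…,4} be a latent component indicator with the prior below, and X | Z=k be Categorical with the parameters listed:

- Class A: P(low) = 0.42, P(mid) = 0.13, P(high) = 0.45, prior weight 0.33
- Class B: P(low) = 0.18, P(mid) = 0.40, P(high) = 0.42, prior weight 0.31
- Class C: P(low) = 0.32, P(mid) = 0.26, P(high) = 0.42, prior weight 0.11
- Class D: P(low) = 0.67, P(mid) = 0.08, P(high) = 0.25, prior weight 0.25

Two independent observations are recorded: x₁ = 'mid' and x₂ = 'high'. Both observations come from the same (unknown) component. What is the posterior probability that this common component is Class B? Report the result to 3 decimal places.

0.589

By Bayes' theorem, P(k | x) = w_k f_k(x) / Σ_j w_j f_j(x).
Since both observations come from the same component, the likelihood for component k is f_k(x₁)·f_k(x₂).
  L_A = [0.13] × [0.45] = 0.0585
  L_B = [0.4] × [0.42] = 0.168
  L_C = [0.26] × [0.42] = 0.1092
  L_D = [0.08] × [0.25] = 0.02
Unnormalised posteriors:
  w_A·L_A = 0.33 × 0.0585 = 0.019305
  w_B·L_B = 0.31 × 0.168 = 0.05208
  w_C·L_C = 0.11 × 0.1092 = 0.012012
  w_D·L_D = 0.25 × 0.02 = 0.005
Sum: 0.019305 + 0.05208 + 0.012012 + 0.005 = 0.088397
P(Class B | data) = 0.05208 / 0.088397 ≈ 0.589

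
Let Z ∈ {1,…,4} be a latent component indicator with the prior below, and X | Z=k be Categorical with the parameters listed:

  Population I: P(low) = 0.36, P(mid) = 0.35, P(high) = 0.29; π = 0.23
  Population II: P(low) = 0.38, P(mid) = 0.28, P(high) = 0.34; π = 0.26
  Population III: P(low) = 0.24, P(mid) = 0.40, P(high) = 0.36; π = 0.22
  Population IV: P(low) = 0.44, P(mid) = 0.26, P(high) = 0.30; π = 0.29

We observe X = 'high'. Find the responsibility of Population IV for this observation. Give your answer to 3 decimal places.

P(component k | x) = P(Z=k)·f_k(x) / marginal(x), where marginal(x) = Σ_j P(Z=j)·f_j(x).
Categorical probabilities:
  L_I = 0.29
  L_II = 0.34
  L_III = 0.36
  L_IV = 0.3
Prior × likelihood for each component:
  P(Z=I)·L_I = 0.23 × 0.29 = 0.0667
  P(Z=II)·L_II = 0.26 × 0.34 = 0.0884
  P(Z=III)·L_III = 0.22 × 0.36 = 0.0792
  P(Z=IV)·L_IV = 0.29 × 0.3 = 0.087
Sum: 0.0667 + 0.0884 + 0.0792 + 0.087 = 0.3213
Responsibility of Population IV: 0.087 / 0.3213 ≈ 0.271

0.271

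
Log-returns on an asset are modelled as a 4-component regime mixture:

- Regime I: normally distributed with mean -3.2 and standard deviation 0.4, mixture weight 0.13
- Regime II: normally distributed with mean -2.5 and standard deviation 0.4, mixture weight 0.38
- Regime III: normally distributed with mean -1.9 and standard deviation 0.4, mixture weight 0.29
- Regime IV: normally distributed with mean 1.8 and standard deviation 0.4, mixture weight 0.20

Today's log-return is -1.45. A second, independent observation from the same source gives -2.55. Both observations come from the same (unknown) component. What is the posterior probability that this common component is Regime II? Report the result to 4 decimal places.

P(component k | x) = π_k·f_k(x) / marginal(x), where marginal(x) = Σ_j π_j·f_j(x).
Since both observations come from the same component, the likelihood for component k is f_k(x₁)·f_k(x₂).
  f_I = [(1/(0.4·√(2π)))·exp(−(-1.45−-3.2)²/(2·0.4²)) = 0.997356·exp(-9.57031) = 6.95851e-05] × [0.266346] = 1.85337e-05
  f_II = [(1/(0.4·√(2π)))·exp(−(-1.45−-2.5)²/(2·0.4²)) = 0.997356·exp(-3.44531) = 0.0318105] × [0.989594] = 0.0314794
  f_III = [(1/(0.4·√(2π)))·exp(−(-1.45−-1.9)²/(2·0.4²)) = 0.997356·exp(-0.63281) = 0.529692] × [0.266346] = 0.141081
  f_IV = [(1/(0.4·√(2π)))·exp(−(-1.45−1.8)²/(2·0.4²)) = 0.997356·exp(-33.00781) = 4.61041e-15] × [2.07872e-26] = 9.58374e-41
Weight by the priors:
  π_I·f_I = 0.13 × 1.85337e-05 = 2.40938e-06
  π_II·f_II = 0.38 × 0.0314794 = 0.0119622
  π_III·f_III = 0.29 × 0.141081 = 0.0409135
  π_IV·f_IV = 0.20 × 9.58374e-41 = 1.91675e-41
Marginal: 2.40938e-06 + 0.0119622 + 0.0409135 + 1.91675e-41 = 0.0528781
P(Regime II | x) ≈ 0.2262

0.2262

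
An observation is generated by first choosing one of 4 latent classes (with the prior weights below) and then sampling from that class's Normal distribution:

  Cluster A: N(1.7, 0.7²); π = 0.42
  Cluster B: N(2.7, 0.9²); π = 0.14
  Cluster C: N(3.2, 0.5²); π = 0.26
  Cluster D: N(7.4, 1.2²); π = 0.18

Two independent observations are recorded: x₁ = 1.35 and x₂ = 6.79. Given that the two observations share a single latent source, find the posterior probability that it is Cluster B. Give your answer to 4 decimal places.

0.8470

Posterior ∝ prior × likelihood, so P(k | x) ∝ w_k f_k(x); normalise over all components.
Since both observations come from the same component, the likelihood for component k is f_k(x₁)·f_k(x₂).
  p_A = [0.50295] × [1.88122e-12] = 9.46161e-13
  p_B = [0.143908] × [1.45261e-05] = 2.09042e-06
  p_C = [0.000849561] × [5.09893e-12] = 4.33185e-15
  p_D = [1.00506e-06] × [0.292158] = 2.93637e-07
Weight by the priors:
  w_A·p_A = 0.42 × 9.46161e-13 = 3.97388e-13
  w_B·p_B = 0.14 × 2.09042e-06 = 2.92659e-07
  w_C·p_C = 0.26 × 4.33185e-15 = 1.12628e-15
  w_D·p_D = 0.18 × 2.93637e-07 = 5.28546e-08
Sum: 3.97388e-13 + 2.92659e-07 + 1.12628e-15 + 5.28546e-08 = 3.45514e-07
Responsibility of Cluster B: 2.92659e-07 / 3.45514e-07 ≈ 0.8470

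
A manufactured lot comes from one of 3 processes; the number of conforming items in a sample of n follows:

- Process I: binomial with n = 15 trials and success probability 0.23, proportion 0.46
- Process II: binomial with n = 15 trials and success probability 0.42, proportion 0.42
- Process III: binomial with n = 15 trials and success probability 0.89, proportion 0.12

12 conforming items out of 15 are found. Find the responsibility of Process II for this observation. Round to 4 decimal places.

Posterior ∝ prior × likelihood, so P(k | x) ∝ π_k f_k(x); normalise over all components.
Component likelihoods at x = 12 conforming items out of 15:
  L_I = C(15,12)·0.23^12·0.77^3 = 455·2.19146e-08·0.456533 = 4.55216e-06
  L_II = C(15,12)·0.42^12·0.58^3 = 455·3.01295e-05·0.195112 = 0.00267477
  L_III = C(15,12)·0.89^12·0.11^3 = 455·0.24699·0.001331 = 0.149579
Weight by the priors:
  π_I·L_I = 0.46 × 4.55216e-06 = 2.09399e-06
  π_II·L_II = 0.42 × 0.00267477 = 0.0011234
  π_III·L_III = 0.12 × 0.149579 = 0.0179494
Marginal: 2.09399e-06 + 0.0011234 + 0.0179494 = 0.0190749
So the posterior for Process II is 0.0011234 / 0.0190749 ≈ 0.0589.

0.0589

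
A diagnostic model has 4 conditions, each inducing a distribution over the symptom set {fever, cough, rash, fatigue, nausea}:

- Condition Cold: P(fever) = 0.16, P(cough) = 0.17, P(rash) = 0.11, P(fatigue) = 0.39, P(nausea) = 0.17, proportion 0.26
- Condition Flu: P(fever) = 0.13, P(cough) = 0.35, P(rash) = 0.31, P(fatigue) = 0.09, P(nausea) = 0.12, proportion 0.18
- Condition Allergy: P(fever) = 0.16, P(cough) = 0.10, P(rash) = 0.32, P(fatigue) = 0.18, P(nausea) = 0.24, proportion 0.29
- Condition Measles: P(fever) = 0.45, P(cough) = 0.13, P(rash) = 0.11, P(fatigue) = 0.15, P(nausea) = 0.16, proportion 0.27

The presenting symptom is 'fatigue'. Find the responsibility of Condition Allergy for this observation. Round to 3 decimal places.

0.248

Apply Bayes' rule: the posterior for each component is proportional to its prior times its likelihood at x.
Component likelihoods at x = 'fatigue':
  p_Cold = 0.39
  p_Flu = 0.09
  p_Allergy = 0.18
  p_Measles = 0.15
Weight by the priors:
  π_Cold·p_Cold = 0.26 × 0.39 = 0.1014
  π_Flu·p_Flu = 0.18 × 0.09 = 0.0162
  π_Allergy·p_Allergy = 0.29 × 0.18 = 0.0522
  π_Measles·p_Measles = 0.27 × 0.15 = 0.0405
Sum: 0.1014 + 0.0162 + 0.0522 + 0.0405 = 0.2103
So the posterior for Condition Allergy is 0.0522 / 0.2103 ≈ 0.248.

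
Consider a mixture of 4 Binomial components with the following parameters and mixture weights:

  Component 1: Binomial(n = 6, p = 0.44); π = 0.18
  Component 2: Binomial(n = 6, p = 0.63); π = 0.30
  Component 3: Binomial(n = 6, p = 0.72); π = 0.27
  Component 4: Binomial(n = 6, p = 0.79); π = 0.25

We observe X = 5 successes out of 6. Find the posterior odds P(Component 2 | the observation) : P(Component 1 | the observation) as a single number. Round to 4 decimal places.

Only the two components matter; the odds are (P(Z=i) f_i(x)) / (P(Z=j) f_j(x)).
Component likelihoods at x = 5 successes out of 6:
  L_1 = C(6,5)·0.44^5·0.56^1 = 6·0.0164916·0.56 = 0.0554119
  L_2 = C(6,5)·0.63^5·0.37^1 = 6·0.0992437·0.37 = 0.220321
  L_3 = C(6,5)·0.72^5·0.28^1 = 6·0.193492·0.28 = 0.325066
  L_4 = C(6,5)·0.79^5·0.21^1 = 6·0.307706·0.21 = 0.387709
Odds = (0.30/0.18) × (0.220321/0.0554119) = 1.66667 × 3.97606 ≈ 6.6268

6.6268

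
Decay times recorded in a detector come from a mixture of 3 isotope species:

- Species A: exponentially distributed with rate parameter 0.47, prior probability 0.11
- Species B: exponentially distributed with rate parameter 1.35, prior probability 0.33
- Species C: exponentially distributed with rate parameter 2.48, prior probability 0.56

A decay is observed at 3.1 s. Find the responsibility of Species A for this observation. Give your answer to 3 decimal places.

0.619

P(component k | x) = P(Z=k)·f_k(x) / marginal(x), where marginal(x) = Σ_j P(Z=j)·f_j(x).
Exponential densities:
  f_A = 0.47·e^(−0.47·3.1) = 0.47·e^(−1.4570) = 0.109479
  f_B = 1.35·e^(−1.35·3.1) = 1.35·e^(−4.1850) = 0.02055
  f_C = 2.48·e^(−2.48·3.1) = 2.48·e^(−7.6880) = 0.00113657
Prior × likelihood for each component:
  P(Z=A)·f_A = 0.11 × 0.109479 = 0.0120427
  P(Z=B)·f_B = 0.33 × 0.02055 = 0.00678149
  P(Z=C)·f_C = 0.56 × 0.00113657 = 0.000636478
Evidence: 0.0120427 + 0.00678149 + 0.000636478 = 0.0194607
P(Species A | x) ≈ 0.619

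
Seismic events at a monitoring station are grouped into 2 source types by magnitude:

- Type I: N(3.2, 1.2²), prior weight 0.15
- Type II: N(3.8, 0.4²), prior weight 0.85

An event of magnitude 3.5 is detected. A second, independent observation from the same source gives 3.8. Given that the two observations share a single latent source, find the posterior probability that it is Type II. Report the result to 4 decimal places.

Apply Bayes' rule: the posterior for each component is proportional to its prior times its likelihood at x.
Since both observations come from the same component, the likelihood for component k is f_k(x₁)·f_k(x₂).
  f_I = [(1/(1.2·√(2π)))·exp(−(3.5−3.2)²/(2·1.2²)) = 0.332452·exp(-0.03125) = 0.322223] × [0.293388] = 0.0945364
  f_II = [(1/(0.4·√(2π)))·exp(−(3.5−3.8)²/(2·0.4²)) = 0.997356·exp(-0.28125) = 0.752844] × [0.997356] = 0.750853
Prior × likelihood for each component:
  π_I·f_I = 0.15 × 0.0945364 = 0.0141805
  π_II·f_II = 0.85 × 0.750853 = 0.638225
Marginal: 0.0141805 + 0.638225 = 0.652405
Responsibility of Type II: 0.638225 / 0.652405 ≈ 0.9783

0.9783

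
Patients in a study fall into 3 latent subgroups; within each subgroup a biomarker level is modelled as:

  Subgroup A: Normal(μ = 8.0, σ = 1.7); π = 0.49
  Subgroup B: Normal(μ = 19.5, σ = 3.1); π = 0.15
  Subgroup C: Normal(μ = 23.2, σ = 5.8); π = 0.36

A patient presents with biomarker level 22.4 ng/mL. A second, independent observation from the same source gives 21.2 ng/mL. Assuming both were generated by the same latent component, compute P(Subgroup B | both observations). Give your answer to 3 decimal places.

0.465

By Bayes' theorem, P(k | x) = w_k f_k(x) / Σ_j w_j f_j(x).
Since both observations come from the same component, the likelihood for component k is f_k(x₁)·f_k(x₂).
  p_A = [(1/(1.7·√(2π)))·exp(−(22.4−8.0)²/(2·1.7²)) = 0.234672·exp(-35.87543) = 6.16536e-17] × [1.89894e-14] = 1.17077e-30
  p_B = [(1/(3.1·√(2π)))·exp(−(22.4−19.5)²/(2·3.1²)) = 0.128691·exp(-0.43757) = 0.0830838] × [0.110725] = 0.00919946
  p_C = [(1/(5.8·√(2π)))·exp(−(22.4−23.2)²/(2·5.8²)) = 0.068783·exp(-0.00951) = 0.068132] × [0.064813] = 0.00441583
Unnormalised posteriors:
  w_A·p_A = 0.49 × 1.17077e-30 = 5.73675e-31
  w_B·p_B = 0.15 × 0.00919946 = 0.00137992
  w_C·p_C = 0.36 × 0.00441583 = 0.0015897
Normaliser: 5.73675e-31 + 0.00137992 + 0.0015897 = 0.00296962
P(Subgroup B | x) = 0.00137992 / 0.00296962 ≈ 0.465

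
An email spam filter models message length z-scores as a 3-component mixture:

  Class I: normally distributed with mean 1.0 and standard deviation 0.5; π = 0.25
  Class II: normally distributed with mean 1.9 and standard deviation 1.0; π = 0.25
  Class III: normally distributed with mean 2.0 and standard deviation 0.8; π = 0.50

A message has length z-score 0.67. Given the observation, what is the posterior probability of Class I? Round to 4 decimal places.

Posterior ∝ prior × likelihood, so P(k | x) ∝ π_k f_k(x); normalise over all components.
Component likelihoods at x = 0.67:
  L_I = (1/(0.5·√(2π)))·exp(−(0.67−1.0)²/(2·0.5²)) = 0.797885·exp(-0.21780) = 0.641728
  L_II = (1/(1.0·√(2π)))·exp(−(0.67−1.9)²/(2·1.0²)) = 0.398942·exp(-0.75645) = 0.187235
  L_III = (1/(0.8·√(2π)))·exp(−(0.67−2.0)²/(2·0.8²)) = 0.498678·exp(-1.38195) = 0.125212
Prior × likelihood for each component:
  π_I·L_I = 0.25 × 0.641728 = 0.160432
  π_II·L_II = 0.25 × 0.187235 = 0.0468089
  π_III·L_III = 0.50 × 0.125212 = 0.0626059
Sum: 0.160432 + 0.0468089 + 0.0626059 = 0.269847
So the posterior for Class I is 0.160432 / 0.269847 ≈ 0.5945.

0.5945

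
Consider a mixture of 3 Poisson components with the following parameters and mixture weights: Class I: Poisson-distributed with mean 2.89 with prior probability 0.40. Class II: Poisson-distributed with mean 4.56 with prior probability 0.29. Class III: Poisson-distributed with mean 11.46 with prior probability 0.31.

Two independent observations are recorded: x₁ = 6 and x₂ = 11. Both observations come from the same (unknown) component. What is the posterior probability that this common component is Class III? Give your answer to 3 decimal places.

0.872

Posterior ∝ prior × likelihood, so P(k | x) ∝ π_k f_k(x); normalise over all components.
Since both observations come from the same component, the likelihood for component k is f_k(x₁)·f_k(x₂).
  p_I = [0.0449721] × [0.000163535] = 7.3545e-06
  p_II = [0.130639] × [0.00464595] = 0.000606944
  p_III = [0.0331711] × [0.118266] = 0.00392302
Unnormalised posteriors:
  π_I·p_I = 0.40 × 7.3545e-06 = 2.9418e-06
  π_II·p_II = 0.29 × 0.000606944 = 0.000176014
  π_III·p_III = 0.31 × 0.00392302 = 0.00121614
Evidence: 2.9418e-06 + 0.000176014 + 0.00121614 = 0.00139509
So the posterior for Class III is 0.00121614 / 0.00139509 ≈ 0.872.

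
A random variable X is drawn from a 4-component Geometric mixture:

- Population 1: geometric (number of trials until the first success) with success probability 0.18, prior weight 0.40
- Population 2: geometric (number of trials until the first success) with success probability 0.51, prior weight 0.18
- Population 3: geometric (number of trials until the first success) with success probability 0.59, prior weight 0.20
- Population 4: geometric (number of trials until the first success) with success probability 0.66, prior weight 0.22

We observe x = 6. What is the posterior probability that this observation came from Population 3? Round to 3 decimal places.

0.044

Posterior ∝ prior × likelihood, so P(k | x) ∝ π_k f_k(x); normalise over all components.
Geometric probabilities:
  p_1 = 0.18·(1−0.18)^5 = 0.18·0.37074 = 0.0667332
  p_2 = 0.51·(1−0.51)^5 = 0.51·0.0282475 = 0.0144062
  p_3 = 0.59·(1−0.59)^5 = 0.59·0.0115856 = 0.00683552
  p_4 = 0.66·(1−0.66)^5 = 0.66·0.00454354 = 0.00299874
Unnormalised posteriors:
  π_1·p_1 = 0.40 × 0.0667332 = 0.0266933
  π_2·p_2 = 0.18 × 0.0144062 = 0.00259312
  π_3·p_3 = 0.20 × 0.00683552 = 0.0013671
  π_4·p_4 = 0.22 × 0.00299874 = 0.000659722
Sum: 0.0266933 + 0.00259312 + 0.0013671 + 0.000659722 = 0.0313132
P(Population 3 | the observation) = 0.0013671 / 0.0313132 ≈ 0.044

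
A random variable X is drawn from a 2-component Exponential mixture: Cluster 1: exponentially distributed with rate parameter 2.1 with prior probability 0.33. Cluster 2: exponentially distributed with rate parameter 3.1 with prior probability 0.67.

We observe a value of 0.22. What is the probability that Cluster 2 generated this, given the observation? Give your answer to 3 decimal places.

P(component k | x) = w_k·f_k(x) / marginal(x), where marginal(x) = Σ_j w_j·f_j(x).
Component likelihoods at x = 0.22:
  f_1 = 2.1·e^(−2.1·0.22) = 2.1·e^(−0.4620) = 1.32305
  f_2 = 3.1·e^(−3.1·0.22) = 3.1·e^(−0.6820) = 1.56737
Unnormalised posteriors:
  w_1·f_1 = 0.33 × 1.32305 = 0.436605
  w_2·f_2 = 0.67 × 1.56737 = 1.05014
Sum: 0.436605 + 1.05014 = 1.48675
P(Cluster 2 | 0.22) = 1.05014 / 1.48675 ≈ 0.706

0.706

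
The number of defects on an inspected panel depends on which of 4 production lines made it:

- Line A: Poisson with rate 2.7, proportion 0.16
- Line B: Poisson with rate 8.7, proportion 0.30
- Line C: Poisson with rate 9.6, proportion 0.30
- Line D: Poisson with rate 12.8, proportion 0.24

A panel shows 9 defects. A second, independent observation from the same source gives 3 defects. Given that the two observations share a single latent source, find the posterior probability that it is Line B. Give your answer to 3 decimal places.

Posterior ∝ prior × likelihood, so P(k | x) ∝ π_k f_k(x); normalise over all components.
Since both observations come from the same component, the likelihood for component k is f_k(x₁)·f_k(x₂).
  L_A = [0.00141226] × [0.220468] = 0.000311358
  L_B = [0.131084] × [0.0182829] = 0.00239658
  L_C = [0.129256] × [0.00998701] = 0.00129088
  L_D = [0.0701709] × [0.00096496] = 6.77122e-05
Weight by the priors:
  π_A·L_A = 0.16 × 0.000311358 = 4.98174e-05
  π_B·L_B = 0.30 × 0.00239658 = 0.000718975
  π_C·L_C = 0.30 × 0.00129088 = 0.000387265
  π_D·L_D = 0.24 × 6.77122e-05 = 1.62509e-05
Denominator: 4.98174e-05 + 0.000718975 + 0.000387265 + 1.62509e-05 = 0.00117231
P(Line B | x₁,x₂) = 0.000718975 / 0.00117231 ≈ 0.613

0.613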